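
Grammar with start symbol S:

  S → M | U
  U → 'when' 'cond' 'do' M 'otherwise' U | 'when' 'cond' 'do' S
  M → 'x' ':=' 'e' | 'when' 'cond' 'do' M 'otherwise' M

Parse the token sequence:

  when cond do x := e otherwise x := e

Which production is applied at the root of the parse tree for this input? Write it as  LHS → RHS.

S → M

[S [M when cond do [M x := e] otherwise [M x := e]]]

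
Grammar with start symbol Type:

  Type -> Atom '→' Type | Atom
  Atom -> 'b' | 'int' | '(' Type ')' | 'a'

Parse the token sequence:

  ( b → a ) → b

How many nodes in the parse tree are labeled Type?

4

[Type [Atom ( [Type [Atom b] → [Type [Atom a]]] )] → [Type [Atom b]]]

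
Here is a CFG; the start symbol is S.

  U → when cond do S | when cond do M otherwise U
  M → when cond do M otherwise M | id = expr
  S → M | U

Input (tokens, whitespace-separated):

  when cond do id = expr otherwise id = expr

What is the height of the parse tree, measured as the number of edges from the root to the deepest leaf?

3

[S [M when cond do [M id = expr] otherwise [M id = expr]]]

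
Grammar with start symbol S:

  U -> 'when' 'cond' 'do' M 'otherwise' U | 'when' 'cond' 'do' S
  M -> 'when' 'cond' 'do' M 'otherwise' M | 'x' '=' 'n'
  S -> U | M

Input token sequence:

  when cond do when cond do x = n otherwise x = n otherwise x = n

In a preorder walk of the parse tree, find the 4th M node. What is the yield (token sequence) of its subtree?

x = n

[S [M when cond do [M when cond do [M x = n] otherwise [M x = n]] otherwise [M x = n]]]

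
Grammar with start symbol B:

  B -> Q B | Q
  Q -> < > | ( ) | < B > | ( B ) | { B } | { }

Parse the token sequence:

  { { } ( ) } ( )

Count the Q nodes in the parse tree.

4

[B [Q { [B [Q { }] [B [Q ( )]]] }] [B [Q ( )]]]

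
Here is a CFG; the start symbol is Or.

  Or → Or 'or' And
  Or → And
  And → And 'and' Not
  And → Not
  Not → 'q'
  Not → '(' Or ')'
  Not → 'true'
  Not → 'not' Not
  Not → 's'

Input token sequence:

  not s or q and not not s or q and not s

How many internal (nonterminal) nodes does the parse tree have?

17

[Or [Or [Or [And [Not not [Not s]]]] or [And [And [Not q]] and [Not not [Not not [Not s]]]]] or [And [And [Not q]] and [Not not [Not s]]]]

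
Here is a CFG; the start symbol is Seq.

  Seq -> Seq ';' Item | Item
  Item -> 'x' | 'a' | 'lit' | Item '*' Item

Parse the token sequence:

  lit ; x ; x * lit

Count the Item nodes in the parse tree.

5

[Seq [Seq [Seq [Item lit]] ; [Item x]] ; [Item [Item x] * [Item lit]]]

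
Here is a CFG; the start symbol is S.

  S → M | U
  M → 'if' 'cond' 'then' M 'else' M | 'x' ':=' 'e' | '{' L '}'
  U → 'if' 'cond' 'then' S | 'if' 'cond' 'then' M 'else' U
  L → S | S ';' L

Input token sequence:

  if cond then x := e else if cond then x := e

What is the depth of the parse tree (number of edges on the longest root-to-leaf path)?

5

[S [U if cond then [M x := e] else [U if cond then [S [M x := e]]]]]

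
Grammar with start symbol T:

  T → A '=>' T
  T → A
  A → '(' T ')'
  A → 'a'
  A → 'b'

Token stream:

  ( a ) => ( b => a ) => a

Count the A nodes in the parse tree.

6

[T [A ( [T [A a]] )] => [T [A ( [T [A b] => [T [A a]]] )] => [T [A a]]]]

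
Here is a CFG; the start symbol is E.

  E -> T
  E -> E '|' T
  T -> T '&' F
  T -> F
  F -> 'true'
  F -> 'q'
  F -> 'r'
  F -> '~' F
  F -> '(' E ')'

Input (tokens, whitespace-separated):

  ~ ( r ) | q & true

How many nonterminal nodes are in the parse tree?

12

[E [E [T [F ~ [F ( [E [T [F r]]] )]]]] | [T [T [F q]] & [F true]]]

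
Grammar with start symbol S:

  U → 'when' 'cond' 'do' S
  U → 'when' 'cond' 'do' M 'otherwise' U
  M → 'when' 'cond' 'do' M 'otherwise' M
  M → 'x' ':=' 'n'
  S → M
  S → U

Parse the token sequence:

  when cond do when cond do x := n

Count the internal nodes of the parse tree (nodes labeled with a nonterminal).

[S [U when cond do [S [U when cond do [S [M x := n]]]]]]

6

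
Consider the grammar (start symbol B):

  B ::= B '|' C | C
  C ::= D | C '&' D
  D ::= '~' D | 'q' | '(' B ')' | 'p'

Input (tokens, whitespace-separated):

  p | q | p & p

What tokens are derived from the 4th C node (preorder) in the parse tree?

[B [B [B [C [D p]]] | [C [D q]]] | [C [C [D p]] & [D p]]]

p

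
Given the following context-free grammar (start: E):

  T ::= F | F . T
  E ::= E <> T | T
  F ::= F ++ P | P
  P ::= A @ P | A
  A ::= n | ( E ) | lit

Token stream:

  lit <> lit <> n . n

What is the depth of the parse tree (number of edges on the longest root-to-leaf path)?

7

[E [E [E [T [F [P [A lit]]]]] <> [T [F [P [A lit]]]]] <> [T [F [P [A n]]] . [T [F [P [A n]]]]]]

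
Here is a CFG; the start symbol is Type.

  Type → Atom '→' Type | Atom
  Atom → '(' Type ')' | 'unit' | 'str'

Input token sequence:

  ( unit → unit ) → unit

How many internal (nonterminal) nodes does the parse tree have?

[Type [Atom ( [Type [Atom unit] → [Type [Atom unit]]] )] → [Type [Atom unit]]]

8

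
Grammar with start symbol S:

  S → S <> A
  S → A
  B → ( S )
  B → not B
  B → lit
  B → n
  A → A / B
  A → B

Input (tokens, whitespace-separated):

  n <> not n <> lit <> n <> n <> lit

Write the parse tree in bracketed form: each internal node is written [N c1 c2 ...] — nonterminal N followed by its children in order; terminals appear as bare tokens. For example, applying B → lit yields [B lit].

[S [S [S [S [S [S [A [B n]]] <> [A [B not [B n]]]] <> [A [B lit]]] <> [A [B n]]] <> [A [B n]]] <> [A [B lit]]]

S
S <> A
S <> A <> A
S <> A <> A <> A
S <> A <> A <> A <> A
S <> A <> A <> A <> A <> A
A <> A <> A <> A <> A <> A
B <> A <> A <> A <> A <> A
n <> A <> A <> A <> A <> A
n <> B <> A <> A <> A <> A
n <> not B <> A <> A <> A <> A
n <> not n <> A <> A <> A <> A
n <> not n <> B <> A <> A <> A
n <> not n <> lit <> A <> A <> A
n <> not n <> lit <> B <> A <> A
n <> not n <> lit <> n <> A <> A
n <> not n <> lit <> n <> B <> A
n <> not n <> lit <> n <> n <> A
n <> not n <> lit <> n <> n <> B
n <> not n <> lit <> n <> n <> lit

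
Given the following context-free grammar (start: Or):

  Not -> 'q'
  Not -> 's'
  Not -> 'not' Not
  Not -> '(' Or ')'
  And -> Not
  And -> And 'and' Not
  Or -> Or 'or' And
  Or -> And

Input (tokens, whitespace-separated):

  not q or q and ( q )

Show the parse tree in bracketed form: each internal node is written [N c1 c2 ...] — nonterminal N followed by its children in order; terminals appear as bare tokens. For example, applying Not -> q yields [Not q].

Or
Or or And
And or And
Not or And
not Not or And
not q or And
not q or And and Not
not q or Not and Not
not q or q and Not
not q or q and ( Or )
not q or q and ( And )
not q or q and ( Not )
not q or q and ( q )

[Or [Or [And [Not not [Not q]]]] or [And [And [Not q]] and [Not ( [Or [And [Not q]]] )]]]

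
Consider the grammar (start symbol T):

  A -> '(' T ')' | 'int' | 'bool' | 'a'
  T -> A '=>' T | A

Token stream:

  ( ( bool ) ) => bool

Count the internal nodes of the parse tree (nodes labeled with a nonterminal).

[T [A ( [T [A ( [T [A bool]] )]] )] => [T [A bool]]]

8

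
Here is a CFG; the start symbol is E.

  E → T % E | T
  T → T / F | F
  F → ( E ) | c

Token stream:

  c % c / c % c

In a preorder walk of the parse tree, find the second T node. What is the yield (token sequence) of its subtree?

[E [T [F c]] % [E [T [T [F c]] / [F c]] % [E [T [F c]]]]]

c / c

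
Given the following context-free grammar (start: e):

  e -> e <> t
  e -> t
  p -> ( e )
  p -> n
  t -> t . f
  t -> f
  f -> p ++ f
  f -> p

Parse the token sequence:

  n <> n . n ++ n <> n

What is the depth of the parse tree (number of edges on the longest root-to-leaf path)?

[e [e [e [t [f [p n]]]] <> [t [t [f [p n]]] . [f [p n] ++ [f [p n]]]]] <> [t [f [p n]]]]

6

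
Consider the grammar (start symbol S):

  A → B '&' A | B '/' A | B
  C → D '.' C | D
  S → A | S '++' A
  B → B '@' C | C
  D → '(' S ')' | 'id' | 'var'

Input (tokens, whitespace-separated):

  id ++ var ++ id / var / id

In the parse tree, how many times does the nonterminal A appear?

5

[S [S [S [A [B [C [D id]]]]] ++ [A [B [C [D var]]]]] ++ [A [B [C [D id]]] / [A [B [C [D var]]] / [A [B [C [D id]]]]]]]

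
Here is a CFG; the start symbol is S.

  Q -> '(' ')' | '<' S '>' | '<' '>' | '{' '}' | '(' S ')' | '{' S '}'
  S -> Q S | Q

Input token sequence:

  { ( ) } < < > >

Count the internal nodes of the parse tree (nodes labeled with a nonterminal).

[S [Q { [S [Q ( )]] }] [S [Q < [S [Q < >]] >]]]

8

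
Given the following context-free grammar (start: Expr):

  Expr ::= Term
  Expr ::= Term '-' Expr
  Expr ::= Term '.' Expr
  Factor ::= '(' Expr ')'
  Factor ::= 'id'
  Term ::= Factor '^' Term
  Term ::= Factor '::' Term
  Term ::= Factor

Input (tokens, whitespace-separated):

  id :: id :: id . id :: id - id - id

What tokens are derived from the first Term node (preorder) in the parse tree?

[Expr [Term [Factor id] :: [Term [Factor id] :: [Term [Factor id]]]] . [Expr [Term [Factor id] :: [Term [Factor id]]] - [Expr [Term [Factor id]] - [Expr [Term [Factor id]]]]]]

id :: id :: id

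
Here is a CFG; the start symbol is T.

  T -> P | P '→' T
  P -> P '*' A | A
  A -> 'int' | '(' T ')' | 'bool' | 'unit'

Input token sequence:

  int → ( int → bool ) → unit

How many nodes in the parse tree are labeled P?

5

[T [P [A int]] → [T [P [A ( [T [P [A int]] → [T [P [A bool]]]] )]] → [T [P [A unit]]]]]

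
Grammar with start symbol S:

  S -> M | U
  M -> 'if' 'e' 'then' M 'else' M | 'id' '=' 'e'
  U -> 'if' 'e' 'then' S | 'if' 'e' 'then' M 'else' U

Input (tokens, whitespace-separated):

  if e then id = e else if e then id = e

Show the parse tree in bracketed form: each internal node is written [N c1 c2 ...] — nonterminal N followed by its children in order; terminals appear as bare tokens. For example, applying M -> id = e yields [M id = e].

[S [U if e then [M id = e] else [U if e then [S [M id = e]]]]]

S
U
if e then M else U
if e then id = e else U
if e then id = e else if e then S
if e then id = e else if e then M
if e then id = e else if e then id = e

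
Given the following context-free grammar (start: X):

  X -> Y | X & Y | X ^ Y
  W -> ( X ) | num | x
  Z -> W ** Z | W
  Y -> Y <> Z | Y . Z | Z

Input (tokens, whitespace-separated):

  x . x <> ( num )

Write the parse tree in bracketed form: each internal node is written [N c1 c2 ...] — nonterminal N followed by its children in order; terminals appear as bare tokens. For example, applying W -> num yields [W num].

[X [Y [Y [Y [Z [W x]]] . [Z [W x]]] <> [Z [W ( [X [Y [Z [W num]]]] )]]]]

X
Y
Y <> Z
Y . Z <> Z
Z . Z <> Z
W . Z <> Z
x . Z <> Z
x . W <> Z
x . x <> Z
x . x <> W
x . x <> ( X )
x . x <> ( Y )
x . x <> ( Z )
x . x <> ( W )
x . x <> ( num )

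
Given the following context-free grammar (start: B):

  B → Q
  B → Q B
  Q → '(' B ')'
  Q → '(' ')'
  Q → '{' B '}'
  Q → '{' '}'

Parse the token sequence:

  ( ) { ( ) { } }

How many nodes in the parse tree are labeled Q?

4

[B [Q ( )] [B [Q { [B [Q ( )] [B [Q { }]]] }]]]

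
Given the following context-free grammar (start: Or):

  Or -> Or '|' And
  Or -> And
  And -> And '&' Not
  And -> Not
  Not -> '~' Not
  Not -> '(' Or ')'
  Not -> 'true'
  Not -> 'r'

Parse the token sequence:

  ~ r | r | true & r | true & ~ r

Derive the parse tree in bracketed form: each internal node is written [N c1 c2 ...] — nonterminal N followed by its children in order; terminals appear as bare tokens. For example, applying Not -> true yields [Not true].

[Or [Or [Or [Or [And [Not ~ [Not r]]]] | [And [Not r]]] | [And [And [Not true]] & [Not r]]] | [And [And [Not true]] & [Not ~ [Not r]]]]

Or
Or | And
Or | And | And
Or | And | And | And
And | And | And | And
Not | And | And | And
~ Not | And | And | And
~ r | And | And | And
~ r | Not | And | And
~ r | r | And | And
~ r | r | And & Not | And
~ r | r | Not & Not | And
~ r | r | true & Not | And
~ r | r | true & r | And
~ r | r | true & r | And & Not
~ r | r | true & r | Not & Not
~ r | r | true & r | true & Not
~ r | r | true & r | true & ~ Not
~ r | r | true & r | true & ~ r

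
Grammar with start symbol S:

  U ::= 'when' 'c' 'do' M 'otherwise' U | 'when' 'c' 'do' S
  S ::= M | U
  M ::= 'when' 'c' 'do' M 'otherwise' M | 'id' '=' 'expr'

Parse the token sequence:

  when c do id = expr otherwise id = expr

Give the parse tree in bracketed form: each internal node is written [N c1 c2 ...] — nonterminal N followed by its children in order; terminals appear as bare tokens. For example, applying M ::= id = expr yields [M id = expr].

S
M
when c do M otherwise M
when c do id = expr otherwise M
when c do id = expr otherwise id = expr

[S [M when c do [M id = expr] otherwise [M id = expr]]]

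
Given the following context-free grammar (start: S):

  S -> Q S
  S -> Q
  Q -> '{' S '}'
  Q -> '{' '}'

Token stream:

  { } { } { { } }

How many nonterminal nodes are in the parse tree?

[S [Q { }] [S [Q { }] [S [Q { [S [Q { }]] }]]]]

8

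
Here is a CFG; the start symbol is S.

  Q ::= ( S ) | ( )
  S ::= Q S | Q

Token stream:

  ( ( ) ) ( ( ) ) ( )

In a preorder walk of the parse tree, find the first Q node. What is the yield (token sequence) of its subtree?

[S [Q ( [S [Q ( )]] )] [S [Q ( [S [Q ( )]] )] [S [Q ( )]]]]

( ( ) )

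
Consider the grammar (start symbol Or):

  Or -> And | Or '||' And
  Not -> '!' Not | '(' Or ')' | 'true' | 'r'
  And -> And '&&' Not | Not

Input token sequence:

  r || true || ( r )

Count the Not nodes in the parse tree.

[Or [Or [Or [And [Not r]]] || [And [Not true]]] || [And [Not ( [Or [And [Not r]]] )]]]

4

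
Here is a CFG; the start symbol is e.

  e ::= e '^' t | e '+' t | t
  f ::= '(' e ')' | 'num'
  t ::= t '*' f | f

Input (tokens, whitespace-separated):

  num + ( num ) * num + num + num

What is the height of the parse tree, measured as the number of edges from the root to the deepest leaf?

[e [e [e [e [t [f num]]] + [t [t [f ( [e [t [f num]]] )]] * [f num]]] + [t [f num]]] + [t [f num]]]

9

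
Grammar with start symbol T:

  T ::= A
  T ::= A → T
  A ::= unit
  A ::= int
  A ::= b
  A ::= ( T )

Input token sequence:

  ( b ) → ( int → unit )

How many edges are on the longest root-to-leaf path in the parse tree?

6

[T [A ( [T [A b]] )] → [T [A ( [T [A int] → [T [A unit]]] )]]]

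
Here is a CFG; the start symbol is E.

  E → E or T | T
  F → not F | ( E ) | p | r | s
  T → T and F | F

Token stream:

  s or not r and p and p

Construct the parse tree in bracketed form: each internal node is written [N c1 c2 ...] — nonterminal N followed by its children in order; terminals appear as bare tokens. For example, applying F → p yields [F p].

E
E or T
T or T
F or T
s or T
s or T and F
s or T and F and F
s or F and F and F
s or not F and F and F
s or not r and F and F
s or not r and p and F
s or not r and p and p

[E [E [T [F s]]] or [T [T [T [F not [F r]]] and [F p]] and [F p]]]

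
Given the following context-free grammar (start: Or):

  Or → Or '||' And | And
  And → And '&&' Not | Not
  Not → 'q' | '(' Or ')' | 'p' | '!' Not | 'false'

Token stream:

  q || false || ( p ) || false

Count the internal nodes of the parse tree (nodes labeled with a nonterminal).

15

[Or [Or [Or [Or [And [Not q]]] || [And [Not false]]] || [And [Not ( [Or [And [Not p]]] )]]] || [And [Not false]]]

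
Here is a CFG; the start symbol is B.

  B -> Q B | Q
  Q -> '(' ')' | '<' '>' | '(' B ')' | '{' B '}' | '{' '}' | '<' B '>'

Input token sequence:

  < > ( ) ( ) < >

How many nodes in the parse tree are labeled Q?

4

[B [Q < >] [B [Q ( )] [B [Q ( )] [B [Q < >]]]]]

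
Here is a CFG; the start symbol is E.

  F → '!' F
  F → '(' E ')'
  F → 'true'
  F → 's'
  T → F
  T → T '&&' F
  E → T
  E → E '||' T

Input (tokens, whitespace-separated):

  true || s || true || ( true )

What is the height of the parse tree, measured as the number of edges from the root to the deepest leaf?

[E [E [E [E [T [F true]]] || [T [F s]]] || [T [F true]]] || [T [F ( [E [T [F true]]] )]]]

6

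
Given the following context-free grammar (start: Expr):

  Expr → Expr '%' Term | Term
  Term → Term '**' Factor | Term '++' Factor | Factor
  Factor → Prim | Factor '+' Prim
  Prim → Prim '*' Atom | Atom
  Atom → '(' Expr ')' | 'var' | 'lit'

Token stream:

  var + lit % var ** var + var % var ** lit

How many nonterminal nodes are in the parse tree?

29

[Expr [Expr [Expr [Term [Factor [Factor [Prim [Atom var]]] + [Prim [Atom lit]]]]] % [Term [Term [Factor [Prim [Atom var]]]] ** [Factor [Factor [Prim [Atom var]]] + [Prim [Atom var]]]]] % [Term [Term [Factor [Prim [Atom var]]]] ** [Factor [Prim [Atom lit]]]]]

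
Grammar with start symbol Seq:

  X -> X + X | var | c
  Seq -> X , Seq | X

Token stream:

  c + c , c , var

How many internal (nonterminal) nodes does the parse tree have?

8

[Seq [X [X c] + [X c]] , [Seq [X c] , [Seq [X var]]]]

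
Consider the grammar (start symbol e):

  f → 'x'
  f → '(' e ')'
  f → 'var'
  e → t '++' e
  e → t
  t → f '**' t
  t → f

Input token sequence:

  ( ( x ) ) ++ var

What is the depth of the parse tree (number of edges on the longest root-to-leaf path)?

[e [t [f ( [e [t [f ( [e [t [f x]]] )]]] )]] ++ [e [t [f var]]]]

9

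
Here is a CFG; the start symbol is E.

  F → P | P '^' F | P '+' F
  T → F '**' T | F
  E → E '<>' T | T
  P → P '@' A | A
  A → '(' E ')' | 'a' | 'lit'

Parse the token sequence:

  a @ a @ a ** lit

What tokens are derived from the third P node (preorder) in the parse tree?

a

[E [T [F [P [P [P [A a]] @ [A a]] @ [A a]]] ** [T [F [P [A lit]]]]]]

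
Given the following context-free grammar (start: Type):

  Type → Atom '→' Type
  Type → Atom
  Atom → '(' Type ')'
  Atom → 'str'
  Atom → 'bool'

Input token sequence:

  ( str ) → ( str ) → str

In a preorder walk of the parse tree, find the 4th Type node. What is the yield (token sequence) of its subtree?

str

[Type [Atom ( [Type [Atom str]] )] → [Type [Atom ( [Type [Atom str]] )] → [Type [Atom str]]]]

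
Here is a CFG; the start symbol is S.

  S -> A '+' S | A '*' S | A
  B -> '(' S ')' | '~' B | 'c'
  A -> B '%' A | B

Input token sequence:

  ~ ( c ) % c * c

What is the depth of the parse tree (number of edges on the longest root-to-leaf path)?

7

[S [A [B ~ [B ( [S [A [B c]]] )]] % [A [B c]]] * [S [A [B c]]]]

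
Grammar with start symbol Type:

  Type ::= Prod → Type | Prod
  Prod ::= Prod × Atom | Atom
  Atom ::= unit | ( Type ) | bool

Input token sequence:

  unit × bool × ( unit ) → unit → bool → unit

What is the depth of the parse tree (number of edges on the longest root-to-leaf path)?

[Type [Prod [Prod [Prod [Atom unit]] × [Atom bool]] × [Atom ( [Type [Prod [Atom unit]]] )]] → [Type [Prod [Atom unit]] → [Type [Prod [Atom bool]] → [Type [Prod [Atom unit]]]]]]

6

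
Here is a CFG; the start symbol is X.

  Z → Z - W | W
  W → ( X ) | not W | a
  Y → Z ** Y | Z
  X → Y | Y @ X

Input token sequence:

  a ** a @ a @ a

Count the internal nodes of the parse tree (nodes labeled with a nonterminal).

15

[X [Y [Z [W a]] ** [Y [Z [W a]]]] @ [X [Y [Z [W a]]] @ [X [Y [Z [W a]]]]]]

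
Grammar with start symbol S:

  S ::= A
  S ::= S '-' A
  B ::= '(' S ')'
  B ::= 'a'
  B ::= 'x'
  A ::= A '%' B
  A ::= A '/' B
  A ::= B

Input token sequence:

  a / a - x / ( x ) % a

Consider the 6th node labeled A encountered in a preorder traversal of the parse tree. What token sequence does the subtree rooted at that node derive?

[S [S [A [A [B a]] / [B a]]] - [A [A [A [B x]] / [B ( [S [A [B x]]] )]] % [B a]]]

x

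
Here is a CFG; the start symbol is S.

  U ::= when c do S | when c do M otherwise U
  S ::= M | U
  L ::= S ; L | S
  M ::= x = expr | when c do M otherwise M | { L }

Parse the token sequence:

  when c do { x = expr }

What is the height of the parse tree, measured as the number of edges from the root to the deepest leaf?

7

[S [U when c do [S [M { [L [S [M x = expr]]] }]]]]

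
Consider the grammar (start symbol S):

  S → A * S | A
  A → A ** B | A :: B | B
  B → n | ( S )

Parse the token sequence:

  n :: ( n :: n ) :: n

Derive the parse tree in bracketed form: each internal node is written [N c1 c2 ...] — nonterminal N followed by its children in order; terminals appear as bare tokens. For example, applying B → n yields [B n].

S
A
A :: B
A :: B :: B
B :: B :: B
n :: B :: B
n :: ( S ) :: B
n :: ( A ) :: B
n :: ( A :: B ) :: B
n :: ( B :: B ) :: B
n :: ( n :: B ) :: B
n :: ( n :: n ) :: B
n :: ( n :: n ) :: n

[S [A [A [A [B n]] :: [B ( [S [A [A [B n]] :: [B n]]] )]] :: [B n]]]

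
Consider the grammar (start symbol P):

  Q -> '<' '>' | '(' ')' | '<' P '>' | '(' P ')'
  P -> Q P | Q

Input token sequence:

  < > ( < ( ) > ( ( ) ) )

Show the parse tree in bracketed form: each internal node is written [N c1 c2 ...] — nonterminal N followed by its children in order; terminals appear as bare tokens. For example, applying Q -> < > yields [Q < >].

P
Q P
< > P
< > Q
< > ( P )
< > ( Q P )
< > ( < P > P )
< > ( < Q > P )
< > ( < ( ) > P )
< > ( < ( ) > Q )
< > ( < ( ) > ( P ) )
< > ( < ( ) > ( Q ) )
< > ( < ( ) > ( ( ) ) )

[P [Q < >] [P [Q ( [P [Q < [P [Q ( )]] >] [P [Q ( [P [Q ( )]] )]]] )]]]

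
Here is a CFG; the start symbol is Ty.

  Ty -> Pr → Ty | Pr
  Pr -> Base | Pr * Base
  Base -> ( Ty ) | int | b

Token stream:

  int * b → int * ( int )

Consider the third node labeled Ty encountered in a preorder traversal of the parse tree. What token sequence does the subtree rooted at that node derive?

int

[Ty [Pr [Pr [Base int]] * [Base b]] → [Ty [Pr [Pr [Base int]] * [Base ( [Ty [Pr [Base int]]] )]]]]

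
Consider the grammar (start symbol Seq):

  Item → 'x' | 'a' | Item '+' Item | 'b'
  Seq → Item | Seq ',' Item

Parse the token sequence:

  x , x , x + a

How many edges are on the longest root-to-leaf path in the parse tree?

4

[Seq [Seq [Seq [Item x]] , [Item x]] , [Item [Item x] + [Item a]]]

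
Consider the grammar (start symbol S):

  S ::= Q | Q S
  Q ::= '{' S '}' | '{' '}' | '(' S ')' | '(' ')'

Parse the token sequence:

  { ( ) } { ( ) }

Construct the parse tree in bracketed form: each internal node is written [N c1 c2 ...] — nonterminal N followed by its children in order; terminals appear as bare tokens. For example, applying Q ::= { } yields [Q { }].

S
Q S
{ S } S
{ Q } S
{ ( ) } S
{ ( ) } Q
{ ( ) } { S }
{ ( ) } { Q }
{ ( ) } { ( ) }

[S [Q { [S [Q ( )]] }] [S [Q { [S [Q ( )]] }]]]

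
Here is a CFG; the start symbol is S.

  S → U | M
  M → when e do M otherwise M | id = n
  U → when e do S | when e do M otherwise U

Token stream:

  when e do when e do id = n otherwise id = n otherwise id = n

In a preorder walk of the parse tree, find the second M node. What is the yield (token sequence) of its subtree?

when e do id = n otherwise id = n

[S [M when e do [M when e do [M id = n] otherwise [M id = n]] otherwise [M id = n]]]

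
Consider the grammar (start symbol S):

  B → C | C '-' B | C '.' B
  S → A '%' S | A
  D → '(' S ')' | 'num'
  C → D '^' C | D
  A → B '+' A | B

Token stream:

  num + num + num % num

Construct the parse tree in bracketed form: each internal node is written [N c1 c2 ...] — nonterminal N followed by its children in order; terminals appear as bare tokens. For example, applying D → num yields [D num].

[S [A [B [C [D num]]] + [A [B [C [D num]]] + [A [B [C [D num]]]]]] % [S [A [B [C [D num]]]]]]

S
A % S
B + A % S
C + A % S
D + A % S
num + A % S
num + B + A % S
num + C + A % S
num + D + A % S
num + num + A % S
num + num + B % S
num + num + C % S
num + num + D % S
num + num + num % S
num + num + num % A
num + num + num % B
num + num + num % C
num + num + num % D
num + num + num % num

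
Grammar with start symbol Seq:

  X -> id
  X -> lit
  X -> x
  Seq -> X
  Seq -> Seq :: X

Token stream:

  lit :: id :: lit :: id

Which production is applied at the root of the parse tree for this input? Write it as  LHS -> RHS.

[Seq [Seq [Seq [Seq [X lit]] :: [X id]] :: [X lit]] :: [X id]]

Seq -> Seq :: X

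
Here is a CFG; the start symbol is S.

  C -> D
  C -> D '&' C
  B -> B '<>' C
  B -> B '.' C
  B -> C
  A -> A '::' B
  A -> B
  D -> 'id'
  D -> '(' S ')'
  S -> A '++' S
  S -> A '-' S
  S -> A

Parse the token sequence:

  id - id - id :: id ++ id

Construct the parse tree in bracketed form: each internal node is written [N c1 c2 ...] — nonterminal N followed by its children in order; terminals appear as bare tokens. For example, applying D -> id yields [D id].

[S [A [B [C [D id]]]] - [S [A [B [C [D id]]]] - [S [A [A [B [C [D id]]]] :: [B [C [D id]]]] ++ [S [A [B [C [D id]]]]]]]]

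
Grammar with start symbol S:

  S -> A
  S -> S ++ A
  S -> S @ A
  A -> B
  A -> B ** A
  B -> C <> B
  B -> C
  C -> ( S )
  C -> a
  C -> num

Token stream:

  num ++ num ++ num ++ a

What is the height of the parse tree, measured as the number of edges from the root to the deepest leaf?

[S [S [S [S [A [B [C num]]]] ++ [A [B [C num]]]] ++ [A [B [C num]]]] ++ [A [B [C a]]]]

7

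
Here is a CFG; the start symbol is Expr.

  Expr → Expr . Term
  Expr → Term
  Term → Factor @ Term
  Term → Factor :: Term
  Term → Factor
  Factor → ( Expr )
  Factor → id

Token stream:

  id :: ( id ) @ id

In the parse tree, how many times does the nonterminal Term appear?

[Expr [Term [Factor id] :: [Term [Factor ( [Expr [Term [Factor id]]] )] @ [Term [Factor id]]]]]

4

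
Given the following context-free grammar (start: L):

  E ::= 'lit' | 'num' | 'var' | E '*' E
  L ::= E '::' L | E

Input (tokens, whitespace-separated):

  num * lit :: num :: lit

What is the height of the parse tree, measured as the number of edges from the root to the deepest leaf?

[L [E [E num] * [E lit]] :: [L [E num] :: [L [E lit]]]]

4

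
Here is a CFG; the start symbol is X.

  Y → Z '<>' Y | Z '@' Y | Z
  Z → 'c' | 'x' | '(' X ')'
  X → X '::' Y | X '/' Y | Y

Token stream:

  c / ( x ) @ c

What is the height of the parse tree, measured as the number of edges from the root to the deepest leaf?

6

[X [X [Y [Z c]]] / [Y [Z ( [X [Y [Z x]]] )] @ [Y [Z c]]]]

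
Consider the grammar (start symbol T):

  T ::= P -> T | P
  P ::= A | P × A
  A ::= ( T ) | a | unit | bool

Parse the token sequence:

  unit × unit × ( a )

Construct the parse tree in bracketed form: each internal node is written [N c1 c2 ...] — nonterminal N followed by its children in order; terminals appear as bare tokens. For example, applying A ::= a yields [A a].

T
P
P × A
P × A × A
A × A × A
unit × A × A
unit × unit × A
unit × unit × ( T )
unit × unit × ( P )
unit × unit × ( A )
unit × unit × ( a )

[T [P [P [P [A unit]] × [A unit]] × [A ( [T [P [A a]]] )]]]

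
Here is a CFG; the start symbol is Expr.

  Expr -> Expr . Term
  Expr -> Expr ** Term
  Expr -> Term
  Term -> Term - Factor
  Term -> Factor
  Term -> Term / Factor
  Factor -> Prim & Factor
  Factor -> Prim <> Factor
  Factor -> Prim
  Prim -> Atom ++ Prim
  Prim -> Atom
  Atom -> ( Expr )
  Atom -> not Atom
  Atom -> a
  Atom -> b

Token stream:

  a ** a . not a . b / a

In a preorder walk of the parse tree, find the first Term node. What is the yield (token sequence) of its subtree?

a

[Expr [Expr [Expr [Expr [Term [Factor [Prim [Atom a]]]]] ** [Term [Factor [Prim [Atom a]]]]] . [Term [Factor [Prim [Atom not [Atom a]]]]]] . [Term [Term [Factor [Prim [Atom b]]]] / [Factor [Prim [Atom a]]]]]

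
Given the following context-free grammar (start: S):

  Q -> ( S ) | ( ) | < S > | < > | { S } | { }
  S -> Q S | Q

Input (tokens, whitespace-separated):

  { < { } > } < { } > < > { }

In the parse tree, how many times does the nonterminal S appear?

[S [Q { [S [Q < [S [Q { }]] >]] }] [S [Q < [S [Q { }]] >] [S [Q < >] [S [Q { }]]]]]

7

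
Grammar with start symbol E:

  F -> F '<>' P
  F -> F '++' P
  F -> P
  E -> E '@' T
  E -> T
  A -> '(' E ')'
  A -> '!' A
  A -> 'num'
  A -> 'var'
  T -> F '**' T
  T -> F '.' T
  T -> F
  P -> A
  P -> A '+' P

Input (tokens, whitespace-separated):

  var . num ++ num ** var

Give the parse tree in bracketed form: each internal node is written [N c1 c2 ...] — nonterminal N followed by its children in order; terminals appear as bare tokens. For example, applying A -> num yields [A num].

[E [T [F [P [A var]]] . [T [F [F [P [A num]]] ++ [P [A num]]] ** [T [F [P [A var]]]]]]]

E
T
F . T
P . T
A . T
var . T
var . F ** T
var . F ++ P ** T
var . P ++ P ** T
var . A ++ P ** T
var . num ++ P ** T
var . num ++ A ** T
var . num ++ num ** T
var . num ++ num ** F
var . num ++ num ** P
var . num ++ num ** A
var . num ++ num ** var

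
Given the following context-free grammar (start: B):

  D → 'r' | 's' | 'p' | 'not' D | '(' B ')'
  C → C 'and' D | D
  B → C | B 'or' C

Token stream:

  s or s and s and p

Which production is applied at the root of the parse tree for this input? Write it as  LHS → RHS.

B → B 'or' C

[B [B [C [D s]]] or [C [C [C [D s]] and [D s]] and [D p]]]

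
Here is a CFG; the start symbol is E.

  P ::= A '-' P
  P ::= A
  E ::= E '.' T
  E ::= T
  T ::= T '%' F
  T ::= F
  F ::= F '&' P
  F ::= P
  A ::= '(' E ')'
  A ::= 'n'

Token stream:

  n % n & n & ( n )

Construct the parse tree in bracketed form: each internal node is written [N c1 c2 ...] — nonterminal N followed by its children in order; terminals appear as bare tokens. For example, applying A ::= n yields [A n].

E
T
T % F
F % F
P % F
A % F
n % F
n % F & P
n % F & P & P
n % P & P & P
n % A & P & P
n % n & P & P
n % n & A & P
n % n & n & P
n % n & n & A
n % n & n & ( E )
n % n & n & ( T )
n % n & n & ( F )
n % n & n & ( P )
n % n & n & ( A )
n % n & n & ( n )

[E [T [T [F [P [A n]]]] % [F [F [F [P [A n]]] & [P [A n]]] & [P [A ( [E [T [F [P [A n]]]]] )]]]]]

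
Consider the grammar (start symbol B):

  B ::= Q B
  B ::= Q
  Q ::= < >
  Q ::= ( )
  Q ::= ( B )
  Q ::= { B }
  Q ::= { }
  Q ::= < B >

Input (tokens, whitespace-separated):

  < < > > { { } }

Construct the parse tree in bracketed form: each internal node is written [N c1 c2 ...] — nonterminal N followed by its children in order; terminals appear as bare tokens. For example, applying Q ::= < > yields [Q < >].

B
Q B
< B > B
< Q > B
< < > > B
< < > > Q
< < > > { B }
< < > > { Q }
< < > > { { } }

[B [Q < [B [Q < >]] >] [B [Q { [B [Q { }]] }]]]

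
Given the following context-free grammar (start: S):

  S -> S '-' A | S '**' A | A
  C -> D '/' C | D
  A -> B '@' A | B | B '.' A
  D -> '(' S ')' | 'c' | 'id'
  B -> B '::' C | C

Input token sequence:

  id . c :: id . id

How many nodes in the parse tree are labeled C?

[S [A [B [C [D id]]] . [A [B [B [C [D c]]] :: [C [D id]]] . [A [B [C [D id]]]]]]]

4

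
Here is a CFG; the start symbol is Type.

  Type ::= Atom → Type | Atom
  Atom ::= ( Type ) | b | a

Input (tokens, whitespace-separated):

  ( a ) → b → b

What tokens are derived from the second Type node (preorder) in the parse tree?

a

[Type [Atom ( [Type [Atom a]] )] → [Type [Atom b] → [Type [Atom b]]]]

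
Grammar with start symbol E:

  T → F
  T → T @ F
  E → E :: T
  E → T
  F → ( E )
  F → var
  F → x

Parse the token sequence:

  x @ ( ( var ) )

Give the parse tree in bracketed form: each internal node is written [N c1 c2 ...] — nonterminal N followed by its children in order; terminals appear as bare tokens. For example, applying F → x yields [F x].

[E [T [T [F x]] @ [F ( [E [T [F ( [E [T [F var]]] )]]] )]]]

E
T
T @ F
F @ F
x @ F
x @ ( E )
x @ ( T )
x @ ( F )
x @ ( ( E ) )
x @ ( ( T ) )
x @ ( ( F ) )
x @ ( ( var ) )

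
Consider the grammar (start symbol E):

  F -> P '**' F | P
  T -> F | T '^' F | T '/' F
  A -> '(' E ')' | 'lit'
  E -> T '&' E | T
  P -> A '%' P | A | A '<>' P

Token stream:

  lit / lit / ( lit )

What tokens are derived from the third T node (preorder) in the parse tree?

lit

[E [T [T [T [F [P [A lit]]]] / [F [P [A lit]]]] / [F [P [A ( [E [T [F [P [A lit]]]]] )]]]]]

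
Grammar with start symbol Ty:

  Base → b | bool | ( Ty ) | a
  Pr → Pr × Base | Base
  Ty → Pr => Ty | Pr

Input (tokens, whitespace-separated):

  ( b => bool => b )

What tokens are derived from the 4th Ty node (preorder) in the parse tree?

b

[Ty [Pr [Base ( [Ty [Pr [Base b]] => [Ty [Pr [Base bool]] => [Ty [Pr [Base b]]]]] )]]]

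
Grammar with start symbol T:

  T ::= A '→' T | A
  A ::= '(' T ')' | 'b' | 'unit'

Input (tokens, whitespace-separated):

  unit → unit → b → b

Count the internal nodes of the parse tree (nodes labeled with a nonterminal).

8

[T [A unit] → [T [A unit] → [T [A b] → [T [A b]]]]]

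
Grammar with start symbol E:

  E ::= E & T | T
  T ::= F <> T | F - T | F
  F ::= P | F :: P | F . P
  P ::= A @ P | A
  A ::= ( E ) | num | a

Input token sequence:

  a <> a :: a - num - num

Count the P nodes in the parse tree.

5

[E [T [F [P [A a]]] <> [T [F [F [P [A a]]] :: [P [A a]]] - [T [F [P [A num]]] - [T [F [P [A num]]]]]]]]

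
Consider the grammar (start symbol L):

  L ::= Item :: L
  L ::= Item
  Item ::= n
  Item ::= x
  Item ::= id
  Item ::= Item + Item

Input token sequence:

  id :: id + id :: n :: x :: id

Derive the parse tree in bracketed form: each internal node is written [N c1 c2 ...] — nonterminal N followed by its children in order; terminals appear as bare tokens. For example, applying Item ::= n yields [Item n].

L
Item :: L
id :: L
id :: Item :: L
id :: Item + Item :: L
id :: id + Item :: L
id :: id + id :: L
id :: id + id :: Item :: L
id :: id + id :: n :: L
id :: id + id :: n :: Item :: L
id :: id + id :: n :: x :: L
id :: id + id :: n :: x :: Item
id :: id + id :: n :: x :: id

[L [Item id] :: [L [Item [Item id] + [Item id]] :: [L [Item n] :: [L [Item x] :: [L [Item id]]]]]]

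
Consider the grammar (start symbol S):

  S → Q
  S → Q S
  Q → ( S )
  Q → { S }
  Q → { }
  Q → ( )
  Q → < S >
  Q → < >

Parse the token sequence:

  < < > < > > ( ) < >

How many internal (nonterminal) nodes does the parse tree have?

10

[S [Q < [S [Q < >] [S [Q < >]]] >] [S [Q ( )] [S [Q < >]]]]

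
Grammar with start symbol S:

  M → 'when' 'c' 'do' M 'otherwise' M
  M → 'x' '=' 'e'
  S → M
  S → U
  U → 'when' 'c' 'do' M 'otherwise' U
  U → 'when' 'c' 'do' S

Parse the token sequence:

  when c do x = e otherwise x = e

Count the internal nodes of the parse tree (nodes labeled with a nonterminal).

4

[S [M when c do [M x = e] otherwise [M x = e]]]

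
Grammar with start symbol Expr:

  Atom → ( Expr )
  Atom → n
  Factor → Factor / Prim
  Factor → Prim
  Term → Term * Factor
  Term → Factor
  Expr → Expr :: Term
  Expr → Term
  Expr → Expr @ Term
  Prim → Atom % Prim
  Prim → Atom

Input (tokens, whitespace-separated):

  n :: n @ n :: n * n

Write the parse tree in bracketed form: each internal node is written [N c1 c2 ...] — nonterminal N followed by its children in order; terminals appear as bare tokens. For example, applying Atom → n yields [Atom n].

[Expr [Expr [Expr [Expr [Term [Factor [Prim [Atom n]]]]] :: [Term [Factor [Prim [Atom n]]]]] @ [Term [Factor [Prim [Atom n]]]]] :: [Term [Term [Factor [Prim [Atom n]]]] * [Factor [Prim [Atom n]]]]]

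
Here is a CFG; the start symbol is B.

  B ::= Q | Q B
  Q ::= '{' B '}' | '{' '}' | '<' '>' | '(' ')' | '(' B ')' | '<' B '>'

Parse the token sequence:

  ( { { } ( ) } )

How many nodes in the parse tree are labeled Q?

[B [Q ( [B [Q { [B [Q { }] [B [Q ( )]]] }]] )]]

4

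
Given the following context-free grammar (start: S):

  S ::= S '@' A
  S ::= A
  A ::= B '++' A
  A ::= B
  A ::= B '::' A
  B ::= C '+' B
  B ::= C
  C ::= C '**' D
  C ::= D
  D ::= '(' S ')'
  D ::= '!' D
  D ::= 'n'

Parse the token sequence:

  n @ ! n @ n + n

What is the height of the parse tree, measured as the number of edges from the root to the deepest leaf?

7

[S [S [S [A [B [C [D n]]]]] @ [A [B [C [D ! [D n]]]]]] @ [A [B [C [D n]] + [B [C [D n]]]]]]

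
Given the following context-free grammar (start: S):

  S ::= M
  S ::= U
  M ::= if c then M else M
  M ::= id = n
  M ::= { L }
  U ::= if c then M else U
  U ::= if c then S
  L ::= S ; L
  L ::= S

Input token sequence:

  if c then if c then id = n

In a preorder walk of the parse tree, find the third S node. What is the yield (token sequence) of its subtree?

[S [U if c then [S [U if c then [S [M id = n]]]]]]

id = n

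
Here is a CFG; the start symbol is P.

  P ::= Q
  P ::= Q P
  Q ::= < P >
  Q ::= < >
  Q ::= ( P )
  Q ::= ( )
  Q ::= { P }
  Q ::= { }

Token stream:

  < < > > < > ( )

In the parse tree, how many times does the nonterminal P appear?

[P [Q < [P [Q < >]] >] [P [Q < >] [P [Q ( )]]]]

4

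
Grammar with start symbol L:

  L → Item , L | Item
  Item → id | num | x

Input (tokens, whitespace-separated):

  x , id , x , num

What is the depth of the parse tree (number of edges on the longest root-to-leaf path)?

5

[L [Item x] , [L [Item id] , [L [Item x] , [L [Item num]]]]]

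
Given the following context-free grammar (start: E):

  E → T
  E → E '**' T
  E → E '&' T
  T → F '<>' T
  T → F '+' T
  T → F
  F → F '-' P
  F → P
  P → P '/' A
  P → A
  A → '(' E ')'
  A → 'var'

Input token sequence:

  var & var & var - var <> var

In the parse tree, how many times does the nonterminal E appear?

[E [E [E [T [F [P [A var]]]]] & [T [F [P [A var]]]]] & [T [F [F [P [A var]]] - [P [A var]]] <> [T [F [P [A var]]]]]]

3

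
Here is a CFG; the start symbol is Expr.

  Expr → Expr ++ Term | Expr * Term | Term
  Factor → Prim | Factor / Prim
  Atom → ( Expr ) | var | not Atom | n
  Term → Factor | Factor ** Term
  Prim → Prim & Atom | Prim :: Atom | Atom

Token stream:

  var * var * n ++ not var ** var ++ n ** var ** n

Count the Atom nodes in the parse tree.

9

[Expr [Expr [Expr [Expr [Expr [Term [Factor [Prim [Atom var]]]]] * [Term [Factor [Prim [Atom var]]]]] * [Term [Factor [Prim [Atom n]]]]] ++ [Term [Factor [Prim [Atom not [Atom var]]]] ** [Term [Factor [Prim [Atom var]]]]]] ++ [Term [Factor [Prim [Atom n]]] ** [Term [Factor [Prim [Atom var]]] ** [Term [Factor [Prim [Atom n]]]]]]]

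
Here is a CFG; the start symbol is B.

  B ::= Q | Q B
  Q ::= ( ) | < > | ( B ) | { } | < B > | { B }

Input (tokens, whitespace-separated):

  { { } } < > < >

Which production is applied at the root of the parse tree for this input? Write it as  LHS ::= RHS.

B ::= Q B

[B [Q { [B [Q { }]] }] [B [Q < >] [B [Q < >]]]]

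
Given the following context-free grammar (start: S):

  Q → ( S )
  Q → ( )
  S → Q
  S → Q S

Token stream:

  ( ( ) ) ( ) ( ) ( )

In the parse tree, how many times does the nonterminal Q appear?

5

[S [Q ( [S [Q ( )]] )] [S [Q ( )] [S [Q ( )] [S [Q ( )]]]]]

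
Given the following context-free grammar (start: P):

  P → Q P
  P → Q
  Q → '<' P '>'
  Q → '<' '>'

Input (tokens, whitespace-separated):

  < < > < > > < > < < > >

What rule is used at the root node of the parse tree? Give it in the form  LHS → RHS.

P → Q P

[P [Q < [P [Q < >] [P [Q < >]]] >] [P [Q < >] [P [Q < [P [Q < >]] >]]]]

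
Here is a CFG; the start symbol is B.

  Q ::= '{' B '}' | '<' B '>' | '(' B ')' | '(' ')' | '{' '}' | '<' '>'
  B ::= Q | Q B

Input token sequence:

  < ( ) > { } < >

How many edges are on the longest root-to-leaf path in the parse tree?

4

[B [Q < [B [Q ( )]] >] [B [Q { }] [B [Q < >]]]]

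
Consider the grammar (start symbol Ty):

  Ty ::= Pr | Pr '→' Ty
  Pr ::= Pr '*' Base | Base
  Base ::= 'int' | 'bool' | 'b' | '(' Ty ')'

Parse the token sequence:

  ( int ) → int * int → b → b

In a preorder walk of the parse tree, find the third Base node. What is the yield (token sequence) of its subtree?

int

[Ty [Pr [Base ( [Ty [Pr [Base int]]] )]] → [Ty [Pr [Pr [Base int]] * [Base int]] → [Ty [Pr [Base b]] → [Ty [Pr [Base b]]]]]]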